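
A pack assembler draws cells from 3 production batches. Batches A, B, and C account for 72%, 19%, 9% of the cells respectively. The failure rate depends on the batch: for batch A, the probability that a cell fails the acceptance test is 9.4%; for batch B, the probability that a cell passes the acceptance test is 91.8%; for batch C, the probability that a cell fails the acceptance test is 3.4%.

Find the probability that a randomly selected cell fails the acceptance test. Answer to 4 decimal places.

P(F) ≈ 0.0863

P(F|B) = 1 − 0.918 = 0.082.
P(F) = P(F|A)·P(A) + P(F|B)·P(B) + P(F|C)·P(C)
      = 0.094·0.72 + 0.082·0.19 + 0.034·0.09
      = 0.06768 + 0.01558 + 0.00306 = 0.08632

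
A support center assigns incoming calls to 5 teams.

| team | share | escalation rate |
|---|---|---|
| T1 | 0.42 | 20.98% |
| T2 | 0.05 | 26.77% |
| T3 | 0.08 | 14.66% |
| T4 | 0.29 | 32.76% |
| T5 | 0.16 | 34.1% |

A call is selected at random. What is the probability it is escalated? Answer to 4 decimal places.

0.2628

P(E) = P(E|T1)·P(T1) + P(E|T2)·P(T2) + P(E|T3)·P(T3) + P(E|T4)·P(T4) + P(E|T5)·P(T5)
      = 0.2098·0.42 + 0.2677·0.05 + 0.1466·0.08 + 0.3276·0.29 + 0.341·0.16
      = 0.088116 + 0.013385 + 0.011728 + 0.095004 + 0.05456 = 0.262793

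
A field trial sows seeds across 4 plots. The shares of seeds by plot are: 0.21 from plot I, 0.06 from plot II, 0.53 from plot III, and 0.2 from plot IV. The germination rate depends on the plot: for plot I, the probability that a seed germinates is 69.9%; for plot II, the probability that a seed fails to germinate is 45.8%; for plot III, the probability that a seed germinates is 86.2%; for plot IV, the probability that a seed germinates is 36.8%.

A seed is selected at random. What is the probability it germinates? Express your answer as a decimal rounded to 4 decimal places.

P(G) ≈ 0.7098

P(G|II) = 1 − 0.458 = 0.542.
Using total probability over the partition,
P(G) = P(G|I)·P(I) + P(G|II)·P(II) + P(G|III)·P(III) + P(G|IV)·P(IV)
      = 0.699·0.21 + 0.542·0.06 + 0.862·0.53 + 0.368·0.2
      = 0.14679 + 0.03252 + 0.45686 + 0.0736 = 0.70977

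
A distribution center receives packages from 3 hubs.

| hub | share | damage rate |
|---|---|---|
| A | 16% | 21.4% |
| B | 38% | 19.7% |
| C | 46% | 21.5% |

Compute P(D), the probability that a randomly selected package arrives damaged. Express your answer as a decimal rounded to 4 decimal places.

Using total probability over the partition,
P(D) = P(D|A)·P(A) + P(D|B)·P(B) + P(D|C)·P(C)
      = 0.214·0.16 + 0.197·0.38 + 0.215·0.46
      = 0.03424 + 0.07486 + 0.0989 = 0.208

P(D) ≈ 0.2080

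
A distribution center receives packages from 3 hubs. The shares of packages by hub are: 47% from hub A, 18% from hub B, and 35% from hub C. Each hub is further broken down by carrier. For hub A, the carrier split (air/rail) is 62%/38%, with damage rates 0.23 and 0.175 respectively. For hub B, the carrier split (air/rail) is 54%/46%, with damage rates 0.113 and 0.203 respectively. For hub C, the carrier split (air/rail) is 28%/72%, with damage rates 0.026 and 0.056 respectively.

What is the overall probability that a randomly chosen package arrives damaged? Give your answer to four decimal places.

P(D|A) = 0.62·0.23 + 0.38·0.175 = 0.1426 + 0.0665 = 0.2091
P(D|B) = 0.54·0.113 + 0.46·0.203 = 0.06102 + 0.09338 = 0.1544
P(D|C) = 0.28·0.026 + 0.72·0.056 = 0.00728 + 0.04032 = 0.0476
Then overall,
P(D) = 0.47·0.2091 + 0.18·0.1544 + 0.35·0.0476
      = 0.098277 + 0.027792 + 0.01666 = 0.142729

P(D) ≈ 0.1427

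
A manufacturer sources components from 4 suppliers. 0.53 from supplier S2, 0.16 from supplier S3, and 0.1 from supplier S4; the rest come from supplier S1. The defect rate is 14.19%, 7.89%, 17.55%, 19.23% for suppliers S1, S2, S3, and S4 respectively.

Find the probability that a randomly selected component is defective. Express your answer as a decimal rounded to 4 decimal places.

0.1189

P(S1) = 1 − (0.53 + 0.16 + 0.1) = 0.21.
Summing over the partition,
P(D) = P(D|S1)·P(S1) + P(D|S2)·P(S2) + P(D|S3)·P(S3) + P(D|S4)·P(S4)
      = 0.1419·0.21 + 0.0789·0.53 + 0.1755·0.16 + 0.1923·0.1
      = 0.029799 + 0.041817 + 0.02808 + 0.01923 = 0.118926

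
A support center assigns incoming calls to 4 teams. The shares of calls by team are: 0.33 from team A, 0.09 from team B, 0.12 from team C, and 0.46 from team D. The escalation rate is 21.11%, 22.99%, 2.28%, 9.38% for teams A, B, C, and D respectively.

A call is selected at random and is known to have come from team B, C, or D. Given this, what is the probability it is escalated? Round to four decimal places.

P(E|S) ≈ 0.0994

Let S = {B, C, D}.
P(S) = 0.09 + 0.12 + 0.46 = 0.67.
P(E ∩ S) = 0.2299·0.09 + 0.0228·0.12 + 0.0938·0.46 = 0.020691 + 0.002736 + 0.043148 = 0.066575.
P(E | S) = 0.066575 / 0.67 = 0.099366…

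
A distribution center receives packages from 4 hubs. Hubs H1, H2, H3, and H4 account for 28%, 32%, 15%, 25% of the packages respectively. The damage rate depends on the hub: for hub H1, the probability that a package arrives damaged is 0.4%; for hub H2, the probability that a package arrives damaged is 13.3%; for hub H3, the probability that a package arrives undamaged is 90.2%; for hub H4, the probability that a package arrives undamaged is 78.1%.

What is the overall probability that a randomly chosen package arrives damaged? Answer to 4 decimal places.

0.1131

P(D|H3) = 1 − 0.902 = 0.098.
P(D|H4) = 1 − 0.781 = 0.219.
Using total probability over the partition,
P(D) = P(D|H1)·P(H1) + P(D|H2)·P(H2) + P(D|H3)·P(H3) + P(D|H4)·P(H4)
      = 0.004·0.28 + 0.133·0.32 + 0.098·0.15 + 0.219·0.25
      = 0.00112 + 0.04256 + 0.0147 + 0.05475 = 0.11313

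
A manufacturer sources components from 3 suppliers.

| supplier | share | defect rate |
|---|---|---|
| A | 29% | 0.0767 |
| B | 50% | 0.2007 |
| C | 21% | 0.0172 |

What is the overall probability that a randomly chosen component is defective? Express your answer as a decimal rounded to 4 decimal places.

P(D) ≈ 0.1262

P(D) = P(D|A)·P(A) + P(D|B)·P(B) + P(D|C)·P(C)
      = 0.0767·0.29 + 0.2007·0.5 + 0.0172·0.21
      = 0.022243 + 0.10035 + 0.003612 = 0.126205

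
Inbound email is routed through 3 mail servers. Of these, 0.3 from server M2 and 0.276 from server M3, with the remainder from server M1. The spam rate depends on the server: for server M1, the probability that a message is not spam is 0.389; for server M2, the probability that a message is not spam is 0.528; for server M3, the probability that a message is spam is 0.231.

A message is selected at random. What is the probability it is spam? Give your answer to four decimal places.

P(M1) = 1 − (0.3 + 0.276) = 0.424.
P(S|M1) = 1 − 0.389 = 0.611.
P(S|M2) = 1 − 0.528 = 0.472.
Summing over the partition,
P(S) = P(S|M1)·P(M1) + P(S|M2)·P(M2) + P(S|M3)·P(M3)
      = 0.611·0.424 + 0.472·0.3 + 0.231·0.276
      = 0.259064 + 0.1416 + 0.063756 = 0.46442

0.4644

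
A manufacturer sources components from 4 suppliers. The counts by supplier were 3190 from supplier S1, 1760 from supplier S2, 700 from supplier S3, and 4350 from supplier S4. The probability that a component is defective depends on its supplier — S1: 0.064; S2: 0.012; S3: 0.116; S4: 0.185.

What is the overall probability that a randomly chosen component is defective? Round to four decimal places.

Total: 3190 + 1760 + 700 + 4350 = 10000.
P(S1) = 3190/10000 = 0.319. P(S2) = 1760/10000 = 0.176. P(S3) = 700/10000 = 0.07. P(S4) = 4350/10000 = 0.435.
Using total probability over the partition,
P(D) = P(D|S1)·P(S1) + P(D|S2)·P(S2) + P(D|S3)·P(S3) + P(D|S4)·P(S4)
      = 0.064·0.319 + 0.012·0.176 + 0.116·0.07 + 0.185·0.435
      = 0.020416 + 0.002112 + 0.00812 + 0.080475 = 0.111123

0.1111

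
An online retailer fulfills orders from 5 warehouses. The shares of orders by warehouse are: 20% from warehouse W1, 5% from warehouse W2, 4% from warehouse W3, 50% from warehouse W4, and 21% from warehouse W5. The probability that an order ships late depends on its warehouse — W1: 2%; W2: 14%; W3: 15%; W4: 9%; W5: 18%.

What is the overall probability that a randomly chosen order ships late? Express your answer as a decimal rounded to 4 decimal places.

P(L) ≈ 0.0998

Summing over the partition,
P(L) = P(L|W1)·P(W1) + P(L|W2)·P(W2) + P(L|W3)·P(W3) + P(L|W4)·P(W4) + P(L|W5)·P(W5)
      = 0.02·0.2 + 0.14·0.05 + 0.15·0.04 + 0.09·0.5 + 0.18·0.21
      = 0.004 + 0.007 + 0.006 + 0.045 + 0.0378 = 0.0998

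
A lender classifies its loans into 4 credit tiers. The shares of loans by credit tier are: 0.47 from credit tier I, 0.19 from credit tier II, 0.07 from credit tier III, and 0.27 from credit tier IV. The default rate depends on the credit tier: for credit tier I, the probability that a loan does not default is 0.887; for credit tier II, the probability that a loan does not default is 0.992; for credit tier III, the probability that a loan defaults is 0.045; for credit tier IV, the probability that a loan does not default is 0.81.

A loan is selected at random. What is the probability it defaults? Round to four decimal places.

P(D|I) = 1 − 0.887 = 0.113.
P(D|II) = 1 − 0.992 = 0.008.
P(D|IV) = 1 − 0.81 = 0.19.
Using total probability over the partition,
P(D) = P(D|I)·P(I) + P(D|II)·P(II) + P(D|III)·P(III) + P(D|IV)·P(IV)
      = 0.113·0.47 + 0.008·0.19 + 0.045·0.07 + 0.19·0.27
      = 0.05311 + 0.00152 + 0.00315 + 0.0513 = 0.10908

0.1091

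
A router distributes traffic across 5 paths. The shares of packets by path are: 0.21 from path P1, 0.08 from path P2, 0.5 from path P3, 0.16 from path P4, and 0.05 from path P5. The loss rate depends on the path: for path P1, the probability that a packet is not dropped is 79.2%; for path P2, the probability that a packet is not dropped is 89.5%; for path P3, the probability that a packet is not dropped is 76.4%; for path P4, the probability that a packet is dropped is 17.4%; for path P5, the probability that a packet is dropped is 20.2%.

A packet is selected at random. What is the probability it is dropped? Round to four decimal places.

0.2080

P(L|P1) = 1 − 0.792 = 0.208.
P(L|P2) = 1 − 0.895 = 0.105.
P(L|P3) = 1 − 0.764 = 0.236.
Using total probability over the partition,
P(L) = P(L|P1)·P(P1) + P(L|P2)·P(P2) + P(L|P3)·P(P3) + P(L|P4)·P(P4) + P(L|P5)·P(P5)
      = 0.208·0.21 + 0.105·0.08 + 0.236·0.5 + 0.174·0.16 + 0.202·0.05
      = 0.04368 + 0.0084 + 0.118 + 0.02784 + 0.0101 = 0.20802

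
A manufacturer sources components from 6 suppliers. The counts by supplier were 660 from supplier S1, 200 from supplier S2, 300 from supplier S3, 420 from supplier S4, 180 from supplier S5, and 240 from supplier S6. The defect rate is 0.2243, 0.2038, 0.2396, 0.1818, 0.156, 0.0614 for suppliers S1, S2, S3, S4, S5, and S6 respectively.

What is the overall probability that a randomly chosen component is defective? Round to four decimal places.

P(D) ≈ 0.1899

Total: 660 + 200 + 300 + 420 + 180 + 240 = 2000.
P(S1) = 660/2000 = 0.33. P(S2) = 200/2000 = 0.1. P(S3) = 300/2000 = 0.15. P(S4) = 420/2000 = 0.21. P(S5) = 180/2000 = 0.09. P(S6) = 240/2000 = 0.12.
Using total probability over the partition,
P(D) = P(D|S1)·P(S1) + P(D|S2)·P(S2) + P(D|S3)·P(S3) + P(D|S4)·P(S4) + P(D|S5)·P(S5) + P(D|S6)·P(S6)
      = 0.2243·0.33 + 0.2038·0.1 + 0.2396·0.15 + 0.1818·0.21 + 0.156·0.09 + 0.0614·0.12
      = 0.074019 + 0.02038 + 0.03594 + 0.038178 + 0.01404 + 0.007368 = 0.189925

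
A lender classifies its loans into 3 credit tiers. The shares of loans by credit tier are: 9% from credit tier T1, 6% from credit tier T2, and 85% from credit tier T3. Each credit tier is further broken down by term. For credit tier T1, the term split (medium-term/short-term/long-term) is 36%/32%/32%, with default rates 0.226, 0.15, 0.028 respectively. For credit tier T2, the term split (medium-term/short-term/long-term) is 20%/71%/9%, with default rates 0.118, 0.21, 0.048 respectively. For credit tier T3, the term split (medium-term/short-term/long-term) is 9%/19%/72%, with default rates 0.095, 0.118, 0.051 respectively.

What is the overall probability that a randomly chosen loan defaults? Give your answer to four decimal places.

P(D|T1) = 0.36·0.226 + 0.32·0.15 + 0.32·0.028 = 0.08136 + 0.048 + 0.00896 = 0.13832
P(D|T2) = 0.2·0.118 + 0.71·0.21 + 0.09·0.048 = 0.0236 + 0.1491 + 0.00432 = 0.17702
P(D|T3) = 0.09·0.095 + 0.19·0.118 + 0.72·0.051 = 0.00855 + 0.02242 + 0.03672 = 0.06769
By total probability over the outer partition,
P(D) = 0.09·0.13832 + 0.06·0.17702 + 0.85·0.06769
      = 0.0124488 + 0.0106212 + 0.0575365 = 0.0806065

0.0806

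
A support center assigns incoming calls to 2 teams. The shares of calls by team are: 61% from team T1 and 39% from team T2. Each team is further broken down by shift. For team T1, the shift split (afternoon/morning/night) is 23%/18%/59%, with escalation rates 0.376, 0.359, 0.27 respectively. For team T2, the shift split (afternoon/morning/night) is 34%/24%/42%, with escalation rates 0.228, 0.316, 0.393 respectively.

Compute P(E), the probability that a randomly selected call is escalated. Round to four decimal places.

0.3135

P(E|T1) = 0.23·0.376 + 0.18·0.359 + 0.59·0.27 = 0.08648 + 0.06462 + 0.1593 = 0.3104
P(E|T2) = 0.34·0.228 + 0.24·0.316 + 0.42·0.393 = 0.07752 + 0.07584 + 0.16506 = 0.31842
Then overall,
P(E) = 0.61·0.3104 + 0.39·0.31842
      = 0.189344 + 0.1241838 = 0.3135278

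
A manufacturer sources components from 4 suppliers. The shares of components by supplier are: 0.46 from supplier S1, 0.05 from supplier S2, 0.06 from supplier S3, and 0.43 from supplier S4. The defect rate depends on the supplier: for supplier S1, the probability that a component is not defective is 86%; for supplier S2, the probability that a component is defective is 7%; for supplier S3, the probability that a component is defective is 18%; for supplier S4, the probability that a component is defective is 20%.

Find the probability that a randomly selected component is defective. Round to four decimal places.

0.1647

P(D|S1) = 1 − 0.86 = 0.14.
Summing over the partition,
P(D) = P(D|S1)·P(S1) + P(D|S2)·P(S2) + P(D|S3)·P(S3) + P(D|S4)·P(S4)
      = 0.14·0.46 + 0.07·0.05 + 0.18·0.06 + 0.2·0.43
      = 0.0644 + 0.0035 + 0.0108 + 0.086 = 0.1647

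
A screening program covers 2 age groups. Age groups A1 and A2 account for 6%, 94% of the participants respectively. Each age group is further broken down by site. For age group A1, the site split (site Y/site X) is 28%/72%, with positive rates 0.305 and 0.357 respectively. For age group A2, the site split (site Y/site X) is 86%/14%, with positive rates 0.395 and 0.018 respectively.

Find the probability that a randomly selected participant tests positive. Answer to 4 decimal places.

P(T) ≈ 0.3422

P(T|A1) = 0.28·0.305 + 0.72·0.357 = 0.0854 + 0.25704 = 0.34244
P(T|A2) = 0.86·0.395 + 0.14·0.018 = 0.3397 + 0.00252 = 0.34222
By total probability over the outer partition,
P(T) = 0.06·0.34244 + 0.94·0.34222
      = 0.0205464 + 0.3216868 = 0.3422332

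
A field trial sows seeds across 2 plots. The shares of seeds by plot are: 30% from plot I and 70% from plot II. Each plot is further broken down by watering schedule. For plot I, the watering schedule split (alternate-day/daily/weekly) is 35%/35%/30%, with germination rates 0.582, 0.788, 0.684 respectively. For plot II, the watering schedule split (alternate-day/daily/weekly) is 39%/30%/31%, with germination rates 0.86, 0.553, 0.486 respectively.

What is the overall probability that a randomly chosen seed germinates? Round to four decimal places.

P(G|I) = 0.35·0.582 + 0.35·0.788 + 0.3·0.684 = 0.2037 + 0.2758 + 0.2052 = 0.6847
P(G|II) = 0.39·0.86 + 0.3·0.553 + 0.31·0.486 = 0.3354 + 0.1659 + 0.15066 = 0.65196
By total probability over the outer partition,
P(G) = 0.3·0.6847 + 0.7·0.65196
      = 0.20541 + 0.456372 = 0.661782

0.6618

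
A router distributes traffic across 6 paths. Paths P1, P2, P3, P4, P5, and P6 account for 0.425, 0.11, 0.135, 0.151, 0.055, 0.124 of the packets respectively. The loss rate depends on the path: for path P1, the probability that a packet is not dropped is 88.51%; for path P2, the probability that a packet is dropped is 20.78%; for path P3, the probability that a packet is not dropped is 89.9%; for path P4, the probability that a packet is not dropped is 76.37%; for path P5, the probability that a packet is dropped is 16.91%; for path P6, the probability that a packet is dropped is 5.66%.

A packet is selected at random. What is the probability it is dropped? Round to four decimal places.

P(L|P1) = 1 − 0.8851 = 0.1149.
P(L|P3) = 1 − 0.899 = 0.101.
P(L|P4) = 1 − 0.7637 = 0.2363.
P(L) = P(L|P1)·P(P1) + P(L|P2)·P(P2) + P(L|P3)·P(P3) + P(L|P4)·P(P4) + P(L|P5)·P(P5) + P(L|P6)·P(P6)
      = 0.1149·0.425 + 0.2078·0.11 + 0.101·0.135 + 0.2363·0.151 + 0.1691·0.055 + 0.0566·0.124
      = 0.0488325 + 0.022858 + 0.013635 + 0.0356813 + 0.0093005 + 0.0070184 = 0.1373257

P(L) ≈ 0.1373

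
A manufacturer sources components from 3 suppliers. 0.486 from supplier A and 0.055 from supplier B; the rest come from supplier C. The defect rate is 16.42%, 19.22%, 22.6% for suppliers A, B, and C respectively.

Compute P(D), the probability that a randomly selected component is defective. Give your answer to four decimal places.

P(C) = 1 − (0.486 + 0.055) = 0.459.
P(D) = P(D|A)·P(A) + P(D|B)·P(B) + P(D|C)·P(C)
      = 0.1642·0.486 + 0.1922·0.055 + 0.226·0.459
      = 0.0798012 + 0.010571 + 0.103734 = 0.1941062

P(D) ≈ 0.1941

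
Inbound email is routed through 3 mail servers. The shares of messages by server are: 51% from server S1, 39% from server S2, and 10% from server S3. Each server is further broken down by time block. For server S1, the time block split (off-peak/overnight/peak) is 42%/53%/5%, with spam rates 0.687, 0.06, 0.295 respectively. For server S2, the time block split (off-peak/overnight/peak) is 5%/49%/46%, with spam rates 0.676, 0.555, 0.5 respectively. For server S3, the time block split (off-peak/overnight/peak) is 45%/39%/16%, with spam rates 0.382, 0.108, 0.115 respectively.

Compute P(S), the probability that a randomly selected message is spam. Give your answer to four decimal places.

P(S|S1) = 0.42·0.687 + 0.53·0.06 + 0.05·0.295 = 0.28854 + 0.0318 + 0.01475 = 0.33509
P(S|S2) = 0.05·0.676 + 0.49·0.555 + 0.46·0.5 = 0.0338 + 0.27195 + 0.23 = 0.53575
P(S|S3) = 0.45·0.382 + 0.39·0.108 + 0.16·0.115 = 0.1719 + 0.04212 + 0.0184 = 0.23242
Then overall,
P(S) = 0.51·0.33509 + 0.39·0.53575 + 0.1·0.23242
      = 0.1708959 + 0.2089425 + 0.023242 = 0.4030804

P(S) ≈ 0.4031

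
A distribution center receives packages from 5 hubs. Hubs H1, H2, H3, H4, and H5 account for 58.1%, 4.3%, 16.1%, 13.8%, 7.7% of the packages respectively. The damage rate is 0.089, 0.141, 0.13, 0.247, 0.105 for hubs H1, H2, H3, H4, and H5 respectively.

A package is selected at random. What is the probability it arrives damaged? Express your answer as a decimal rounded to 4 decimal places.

By the law of total probability,
P(D) = P(D|H1)·P(H1) + P(D|H2)·P(H2) + P(D|H3)·P(H3) + P(D|H4)·P(H4) + P(D|H5)·P(H5)
      = 0.089·0.581 + 0.141·0.043 + 0.13·0.161 + 0.247·0.138 + 0.105·0.077
      = 0.051709 + 0.006063 + 0.02093 + 0.034086 + 0.008085 = 0.120873

P(D) ≈ 0.1209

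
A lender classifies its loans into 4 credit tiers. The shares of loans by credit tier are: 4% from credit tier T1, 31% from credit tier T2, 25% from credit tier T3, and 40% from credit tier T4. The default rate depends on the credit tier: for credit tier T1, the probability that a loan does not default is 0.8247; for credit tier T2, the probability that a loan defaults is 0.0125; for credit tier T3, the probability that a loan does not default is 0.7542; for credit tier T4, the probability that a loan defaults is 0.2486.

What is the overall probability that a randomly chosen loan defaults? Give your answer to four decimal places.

P(D|T1) = 1 − 0.8247 = 0.1753.
P(D|T3) = 1 − 0.7542 = 0.2458.
P(D) = P(D|T1)·P(T1) + P(D|T2)·P(T2) + P(D|T3)·P(T3) + P(D|T4)·P(T4)
      = 0.1753·0.04 + 0.0125·0.31 + 0.2458·0.25 + 0.2486·0.4
      = 0.007012 + 0.003875 + 0.06145 + 0.09944 = 0.171777

0.1718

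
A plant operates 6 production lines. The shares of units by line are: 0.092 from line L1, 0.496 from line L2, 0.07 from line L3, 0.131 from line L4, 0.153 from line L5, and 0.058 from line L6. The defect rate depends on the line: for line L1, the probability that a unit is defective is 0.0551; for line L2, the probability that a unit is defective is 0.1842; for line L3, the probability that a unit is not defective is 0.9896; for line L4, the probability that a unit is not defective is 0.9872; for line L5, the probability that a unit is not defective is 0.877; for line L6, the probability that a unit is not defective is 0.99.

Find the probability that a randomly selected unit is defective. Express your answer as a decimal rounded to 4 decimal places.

P(D|L3) = 1 − 0.9896 = 0.0104.
P(D|L4) = 1 − 0.9872 = 0.0128.
P(D|L5) = 1 − 0.877 = 0.123.
P(D|L6) = 1 − 0.99 = 0.01.
P(D) = P(D|L1)·P(L1) + P(D|L2)·P(L2) + P(D|L3)·P(L3) + P(D|L4)·P(L4) + P(D|L5)·P(L5) + P(D|L6)·P(L6)
      = 0.0551·0.092 + 0.1842·0.496 + 0.0104·0.07 + 0.0128·0.131 + 0.123·0.153 + 0.01·0.058
      = 0.0050692 + 0.0913632 + 0.000728 + 0.0016768 + 0.018819 + 0.00058 = 0.1182362

P(D) ≈ 0.1182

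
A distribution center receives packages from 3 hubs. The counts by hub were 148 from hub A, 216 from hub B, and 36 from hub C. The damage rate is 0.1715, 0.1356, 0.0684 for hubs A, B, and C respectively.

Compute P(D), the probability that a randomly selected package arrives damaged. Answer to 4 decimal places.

Total: 148 + 216 + 36 = 400.
P(A) = 148/400 = 0.37. P(B) = 216/400 = 0.54. P(C) = 36/400 = 0.09.
P(D) = P(D|A)·P(A) + P(D|B)·P(B) + P(D|C)·P(C)
      = 0.1715·0.37 + 0.1356·0.54 + 0.0684·0.09
      = 0.063455 + 0.073224 + 0.006156 = 0.142835

P(D) ≈ 0.1428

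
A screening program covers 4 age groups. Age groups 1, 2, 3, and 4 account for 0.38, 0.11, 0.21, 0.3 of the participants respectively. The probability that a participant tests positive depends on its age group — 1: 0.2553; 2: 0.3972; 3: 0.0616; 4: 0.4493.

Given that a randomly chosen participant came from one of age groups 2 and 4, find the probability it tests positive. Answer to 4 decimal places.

Let S = {2, 4}.
P(S) = 0.11 + 0.3 = 0.41.
P(T ∩ S) = 0.3972·0.11 + 0.4493·0.3 = 0.043692 + 0.13479 = 0.178482.
P(T | S) = 0.178482 / 0.41 = 0.435322…

P(T|S) ≈ 0.4353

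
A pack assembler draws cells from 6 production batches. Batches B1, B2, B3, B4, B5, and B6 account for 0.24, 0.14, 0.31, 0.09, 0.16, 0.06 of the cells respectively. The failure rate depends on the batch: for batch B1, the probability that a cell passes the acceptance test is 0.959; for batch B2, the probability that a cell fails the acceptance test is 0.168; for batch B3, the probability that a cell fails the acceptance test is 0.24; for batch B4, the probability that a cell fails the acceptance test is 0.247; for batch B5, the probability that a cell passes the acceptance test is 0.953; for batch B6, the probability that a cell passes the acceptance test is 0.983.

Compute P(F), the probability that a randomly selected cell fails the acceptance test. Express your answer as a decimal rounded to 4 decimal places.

P(F|B1) = 1 − 0.959 = 0.041.
P(F|B5) = 1 − 0.953 = 0.047.
P(F|B6) = 1 − 0.983 = 0.017.
By the law of total probability,
P(F) = P(F|B1)·P(B1) + P(F|B2)·P(B2) + P(F|B3)·P(B3) + P(F|B4)·P(B4) + P(F|B5)·P(B5) + P(F|B6)·P(B6)
      = 0.041·0.24 + 0.168·0.14 + 0.24·0.31 + 0.247·0.09 + 0.047·0.16 + 0.017·0.06
      = 0.00984 + 0.02352 + 0.0744 + 0.02223 + 0.00752 + 0.00102 = 0.13853

0.1385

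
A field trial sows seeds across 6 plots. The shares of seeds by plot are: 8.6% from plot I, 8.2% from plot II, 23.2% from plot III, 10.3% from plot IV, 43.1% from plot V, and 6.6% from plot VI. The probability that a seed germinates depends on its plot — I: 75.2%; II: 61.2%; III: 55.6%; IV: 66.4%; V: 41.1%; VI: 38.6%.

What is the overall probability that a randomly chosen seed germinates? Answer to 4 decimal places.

P(G) ≈ 0.5149

P(G) = P(G|I)·P(I) + P(G|II)·P(II) + P(G|III)·P(III) + P(G|IV)·P(IV) + P(G|V)·P(V) + P(G|VI)·P(VI)
      = 0.752·0.086 + 0.612·0.082 + 0.556·0.232 + 0.664·0.103 + 0.411·0.431 + 0.386·0.066
      = 0.064672 + 0.050184 + 0.128992 + 0.068392 + 0.177141 + 0.025476 = 0.514857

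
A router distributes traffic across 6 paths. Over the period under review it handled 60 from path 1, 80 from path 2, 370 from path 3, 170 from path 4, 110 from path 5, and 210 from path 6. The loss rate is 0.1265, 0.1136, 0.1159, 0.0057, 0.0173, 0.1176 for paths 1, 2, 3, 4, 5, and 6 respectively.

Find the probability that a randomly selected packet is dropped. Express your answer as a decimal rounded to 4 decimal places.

Total: 60 + 80 + 370 + 170 + 110 + 210 = 1000.
P(1) = 60/1000 = 0.06. P(2) = 80/1000 = 0.08. P(3) = 370/1000 = 0.37. P(4) = 170/1000 = 0.17. P(5) = 110/1000 = 0.11. P(6) = 210/1000 = 0.21.
P(L) = P(L|1)·P(1) + P(L|2)·P(2) + P(L|3)·P(3) + P(L|4)·P(4) + P(L|5)·P(5) + P(L|6)·P(6)
      = 0.1265·0.06 + 0.1136·0.08 + 0.1159·0.37 + 0.0057·0.17 + 0.0173·0.11 + 0.1176·0.21
      = 0.00759 + 0.009088 + 0.042883 + 0.000969 + 0.001903 + 0.024696 = 0.087129

P(L) ≈ 0.0871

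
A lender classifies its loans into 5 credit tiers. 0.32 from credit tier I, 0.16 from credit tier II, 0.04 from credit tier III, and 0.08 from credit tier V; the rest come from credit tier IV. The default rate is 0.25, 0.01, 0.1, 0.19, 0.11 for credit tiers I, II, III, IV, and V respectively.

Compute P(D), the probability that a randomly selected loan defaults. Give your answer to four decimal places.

0.1704

P(IV) = 1 − (0.32 + 0.16 + 0.04 + 0.08) = 0.4.
By the law of total probability,
P(D) = P(D|I)·P(I) + P(D|II)·P(II) + P(D|III)·P(III) + P(D|IV)·P(IV) + P(D|V)·P(V)
      = 0.25·0.32 + 0.01·0.16 + 0.1·0.04 + 0.19·0.4 + 0.11·0.08
      = 0.08 + 0.0016 + 0.004 + 0.076 + 0.0088 = 0.1704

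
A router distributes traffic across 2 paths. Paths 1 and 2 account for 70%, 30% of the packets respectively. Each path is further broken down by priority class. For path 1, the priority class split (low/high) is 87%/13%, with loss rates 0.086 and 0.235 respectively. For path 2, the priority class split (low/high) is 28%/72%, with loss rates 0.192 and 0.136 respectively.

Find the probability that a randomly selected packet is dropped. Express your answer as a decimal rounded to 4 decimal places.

P(L|1) = 0.87·0.086 + 0.13·0.235 = 0.07482 + 0.03055 = 0.10537
P(L|2) = 0.28·0.192 + 0.72·0.136 = 0.05376 + 0.09792 = 0.15168
By total probability over the outer partition,
P(L) = 0.7·0.10537 + 0.3·0.15168
      = 0.073759 + 0.045504 = 0.119263

P(L) ≈ 0.1193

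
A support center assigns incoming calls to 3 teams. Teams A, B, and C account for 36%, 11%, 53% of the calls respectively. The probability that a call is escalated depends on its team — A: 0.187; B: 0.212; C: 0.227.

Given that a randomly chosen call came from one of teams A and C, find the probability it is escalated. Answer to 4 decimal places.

Let S = {A, C}.
P(S) = 0.36 + 0.53 = 0.89.
P(E ∩ S) = 0.187·0.36 + 0.227·0.53 = 0.06732 + 0.12031 = 0.18763.
P(E | S) = 0.18763 / 0.89 = 0.210820…

0.2108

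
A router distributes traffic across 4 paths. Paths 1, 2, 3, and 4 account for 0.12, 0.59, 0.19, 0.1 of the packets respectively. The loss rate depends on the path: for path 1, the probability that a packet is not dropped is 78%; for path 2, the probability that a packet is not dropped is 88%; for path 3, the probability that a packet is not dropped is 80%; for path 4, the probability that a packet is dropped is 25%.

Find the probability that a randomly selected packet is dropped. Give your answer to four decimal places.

0.1602

P(L|1) = 1 − 0.78 = 0.22.
P(L|2) = 1 − 0.88 = 0.12.
P(L|3) = 1 − 0.8 = 0.2.
P(L) = P(L|1)·P(1) + P(L|2)·P(2) + P(L|3)·P(3) + P(L|4)·P(4)
      = 0.22·0.12 + 0.12·0.59 + 0.2·0.19 + 0.25·0.1
      = 0.0264 + 0.0708 + 0.038 + 0.025 = 0.1602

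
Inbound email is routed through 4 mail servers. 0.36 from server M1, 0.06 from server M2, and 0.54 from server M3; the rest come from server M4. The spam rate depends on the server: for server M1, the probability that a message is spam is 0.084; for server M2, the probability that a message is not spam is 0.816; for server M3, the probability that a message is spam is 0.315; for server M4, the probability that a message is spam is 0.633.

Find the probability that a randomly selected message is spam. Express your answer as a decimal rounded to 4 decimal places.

P(M4) = 1 − (0.36 + 0.06 + 0.54) = 0.04.
P(S|M2) = 1 − 0.816 = 0.184.
P(S) = P(S|M1)·P(M1) + P(S|M2)·P(M2) + P(S|M3)·P(M3) + P(S|M4)·P(M4)
      = 0.084·0.36 + 0.184·0.06 + 0.315·0.54 + 0.633·0.04
      = 0.03024 + 0.01104 + 0.1701 + 0.02532 = 0.2367

P(S) ≈ 0.2367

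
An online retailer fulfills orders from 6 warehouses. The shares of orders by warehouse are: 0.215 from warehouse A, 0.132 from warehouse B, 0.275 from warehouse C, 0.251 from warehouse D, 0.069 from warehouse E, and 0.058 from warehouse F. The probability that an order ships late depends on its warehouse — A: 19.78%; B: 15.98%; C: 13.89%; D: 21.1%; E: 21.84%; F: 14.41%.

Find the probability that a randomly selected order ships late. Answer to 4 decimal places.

P(L) = P(L|A)·P(A) + P(L|B)·P(B) + P(L|C)·P(C) + P(L|D)·P(D) + P(L|E)·P(E) + P(L|F)·P(F)
      = 0.1978·0.215 + 0.1598·0.132 + 0.1389·0.275 + 0.211·0.251 + 0.2184·0.069 + 0.1441·0.058
      = 0.042527 + 0.0210936 + 0.0381975 + 0.052961 + 0.0150696 + 0.0083578 = 0.1782065

P(L) ≈ 0.1782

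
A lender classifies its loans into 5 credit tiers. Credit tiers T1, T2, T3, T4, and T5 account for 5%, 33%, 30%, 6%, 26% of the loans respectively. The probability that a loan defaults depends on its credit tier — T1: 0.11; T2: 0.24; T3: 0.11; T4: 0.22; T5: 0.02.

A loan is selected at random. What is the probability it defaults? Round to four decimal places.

By the law of total probability,
P(D) = P(D|T1)·P(T1) + P(D|T2)·P(T2) + P(D|T3)·P(T3) + P(D|T4)·P(T4) + P(D|T5)·P(T5)
      = 0.11·0.05 + 0.24·0.33 + 0.11·0.3 + 0.22·0.06 + 0.02·0.26
      = 0.0055 + 0.0792 + 0.033 + 0.0132 + 0.0052 = 0.1361

0.1361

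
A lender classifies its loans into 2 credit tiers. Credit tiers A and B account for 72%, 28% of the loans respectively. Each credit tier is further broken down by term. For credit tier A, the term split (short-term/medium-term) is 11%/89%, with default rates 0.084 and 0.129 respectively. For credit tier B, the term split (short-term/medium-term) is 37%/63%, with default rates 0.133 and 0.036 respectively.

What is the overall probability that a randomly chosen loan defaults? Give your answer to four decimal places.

P(D|A) = 0.11·0.084 + 0.89·0.129 = 0.00924 + 0.11481 = 0.12405
P(D|B) = 0.37·0.133 + 0.63·0.036 = 0.04921 + 0.02268 = 0.07189
Then overall,
P(D) = 0.72·0.12405 + 0.28·0.07189
      = 0.089316 + 0.0201292 = 0.1094452

P(D) ≈ 0.1094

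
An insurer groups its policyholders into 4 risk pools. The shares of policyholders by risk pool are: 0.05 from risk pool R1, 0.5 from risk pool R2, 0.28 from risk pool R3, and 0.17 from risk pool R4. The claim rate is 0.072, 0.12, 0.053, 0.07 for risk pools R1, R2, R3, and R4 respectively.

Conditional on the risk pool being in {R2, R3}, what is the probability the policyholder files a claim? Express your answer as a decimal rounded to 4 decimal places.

Let S = {R2, R3}.
P(S) = 0.5 + 0.28 = 0.78.
P(C ∩ S) = 0.12·0.5 + 0.053·0.28 = 0.06 + 0.01484 = 0.07484.
P(C | S) = 0.07484 / 0.78 = 0.095949…

0.0959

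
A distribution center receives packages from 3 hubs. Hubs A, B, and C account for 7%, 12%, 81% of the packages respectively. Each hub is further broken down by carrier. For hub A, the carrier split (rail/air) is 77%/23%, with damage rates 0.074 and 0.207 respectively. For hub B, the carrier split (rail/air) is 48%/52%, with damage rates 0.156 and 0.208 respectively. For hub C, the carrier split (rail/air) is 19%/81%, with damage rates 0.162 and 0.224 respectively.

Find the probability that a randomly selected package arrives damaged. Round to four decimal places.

0.2012

P(D|A) = 0.77·0.074 + 0.23·0.207 = 0.05698 + 0.04761 = 0.10459
P(D|B) = 0.48·0.156 + 0.52·0.208 = 0.07488 + 0.10816 = 0.18304
P(D|C) = 0.19·0.162 + 0.81·0.224 = 0.03078 + 0.18144 = 0.21222
Then overall,
P(D) = 0.07·0.10459 + 0.12·0.18304 + 0.81·0.21222
      = 0.0073213 + 0.0219648 + 0.1718982 = 0.2011843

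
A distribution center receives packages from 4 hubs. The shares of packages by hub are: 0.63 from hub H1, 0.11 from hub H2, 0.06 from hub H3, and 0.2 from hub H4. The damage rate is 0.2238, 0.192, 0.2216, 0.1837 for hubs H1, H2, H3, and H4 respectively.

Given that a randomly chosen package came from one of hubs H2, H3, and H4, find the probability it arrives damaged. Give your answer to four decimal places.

Let S = {H2, H3, H4}.
P(S) = 0.11 + 0.06 + 0.2 = 0.37.
P(D ∩ S) = 0.192·0.11 + 0.2216·0.06 + 0.1837·0.2 = 0.02112 + 0.013296 + 0.03674 = 0.071156.
P(D | S) = 0.071156 / 0.37 = 0.192314…

P(D|S) ≈ 0.1923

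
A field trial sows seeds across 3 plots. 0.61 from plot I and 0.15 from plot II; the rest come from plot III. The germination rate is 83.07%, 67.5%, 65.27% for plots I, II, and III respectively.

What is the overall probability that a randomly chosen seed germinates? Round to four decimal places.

0.7646

P(III) = 1 − (0.61 + 0.15) = 0.24.
P(G) = P(G|I)·P(I) + P(G|II)·P(II) + P(G|III)·P(III)
      = 0.8307·0.61 + 0.675·0.15 + 0.6527·0.24
      = 0.506727 + 0.10125 + 0.156648 = 0.764625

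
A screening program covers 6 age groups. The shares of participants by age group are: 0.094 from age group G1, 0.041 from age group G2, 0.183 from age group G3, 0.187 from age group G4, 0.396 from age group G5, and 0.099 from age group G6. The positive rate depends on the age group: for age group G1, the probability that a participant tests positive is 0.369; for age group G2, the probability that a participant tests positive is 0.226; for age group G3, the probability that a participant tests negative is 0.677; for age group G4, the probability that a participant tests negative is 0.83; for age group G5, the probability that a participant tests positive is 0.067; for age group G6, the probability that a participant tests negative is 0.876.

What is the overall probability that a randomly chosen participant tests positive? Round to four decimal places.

P(T|G3) = 1 − 0.677 = 0.323.
P(T|G4) = 1 − 0.83 = 0.17.
P(T|G6) = 1 − 0.876 = 0.124.
P(T) = P(T|G1)·P(G1) + P(T|G2)·P(G2) + P(T|G3)·P(G3) + P(T|G4)·P(G4) + P(T|G5)·P(G5) + P(T|G6)·P(G6)
      = 0.369·0.094 + 0.226·0.041 + 0.323·0.183 + 0.17·0.187 + 0.067·0.396 + 0.124·0.099
      = 0.034686 + 0.009266 + 0.059109 + 0.03179 + 0.026532 + 0.012276 = 0.173659

P(T) ≈ 0.1737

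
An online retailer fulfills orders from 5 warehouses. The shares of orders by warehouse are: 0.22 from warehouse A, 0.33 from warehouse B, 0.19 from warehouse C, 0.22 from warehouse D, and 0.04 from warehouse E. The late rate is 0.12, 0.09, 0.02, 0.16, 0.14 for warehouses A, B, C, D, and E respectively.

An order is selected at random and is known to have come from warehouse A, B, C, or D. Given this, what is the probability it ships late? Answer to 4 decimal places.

P(L|S) ≈ 0.0991

Let S = {A, B, C, D}.
P(S) = 0.22 + 0.33 + 0.19 + 0.22 = 0.96.
P(L ∩ S) = 0.12·0.22 + 0.09·0.33 + 0.02·0.19 + 0.16·0.22 = 0.0264 + 0.0297 + 0.0038 + 0.0352 = 0.0951.
P(L | S) = 0.0951 / 0.96 = 0.099063…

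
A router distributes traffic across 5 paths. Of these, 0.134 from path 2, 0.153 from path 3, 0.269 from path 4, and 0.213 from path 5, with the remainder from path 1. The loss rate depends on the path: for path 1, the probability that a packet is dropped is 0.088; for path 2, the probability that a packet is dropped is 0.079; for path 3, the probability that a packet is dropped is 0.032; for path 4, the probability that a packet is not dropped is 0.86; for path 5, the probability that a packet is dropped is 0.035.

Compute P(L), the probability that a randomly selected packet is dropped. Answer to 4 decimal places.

P(L) ≈ 0.0809

P(1) = 1 − (0.134 + 0.153 + 0.269 + 0.213) = 0.231.
P(L|4) = 1 − 0.86 = 0.14.
By the law of total probability,
P(L) = P(L|1)·P(1) + P(L|2)·P(2) + P(L|3)·P(3) + P(L|4)·P(4) + P(L|5)·P(5)
      = 0.088·0.231 + 0.079·0.134 + 0.032·0.153 + 0.14·0.269 + 0.035·0.213
      = 0.020328 + 0.010586 + 0.004896 + 0.03766 + 0.007455 = 0.080925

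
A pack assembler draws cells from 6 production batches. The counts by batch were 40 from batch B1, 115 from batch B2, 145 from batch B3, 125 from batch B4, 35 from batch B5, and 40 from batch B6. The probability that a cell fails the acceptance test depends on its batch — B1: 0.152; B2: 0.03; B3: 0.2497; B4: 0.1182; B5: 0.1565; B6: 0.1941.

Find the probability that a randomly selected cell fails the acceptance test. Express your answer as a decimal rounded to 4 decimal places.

P(F) ≈ 0.1475

Total: 40 + 115 + 145 + 125 + 35 + 40 = 500.
P(B1) = 40/500 = 0.08. P(B2) = 115/500 = 0.23. P(B3) = 145/500 = 0.29. P(B4) = 125/500 = 0.25. P(B5) = 35/500 = 0.07. P(B6) = 40/500 = 0.08.
P(F) = P(F|B1)·P(B1) + P(F|B2)·P(B2) + P(F|B3)·P(B3) + P(F|B4)·P(B4) + P(F|B5)·P(B5) + P(F|B6)·P(B6)
      = 0.152·0.08 + 0.03·0.23 + 0.2497·0.29 + 0.1182·0.25 + 0.1565·0.07 + 0.1941·0.08
      = 0.01216 + 0.0069 + 0.072413 + 0.02955 + 0.010955 + 0.015528 = 0.147506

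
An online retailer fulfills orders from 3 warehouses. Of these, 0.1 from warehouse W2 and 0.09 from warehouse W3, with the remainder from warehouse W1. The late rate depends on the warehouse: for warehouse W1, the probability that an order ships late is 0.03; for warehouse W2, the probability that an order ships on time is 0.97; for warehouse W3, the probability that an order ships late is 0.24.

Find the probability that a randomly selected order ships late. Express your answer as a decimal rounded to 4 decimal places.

P(W1) = 1 − (0.1 + 0.09) = 0.81.
P(L|W2) = 1 − 0.97 = 0.03.
P(L) = P(L|W1)·P(W1) + P(L|W2)·P(W2) + P(L|W3)·P(W3)
      = 0.03·0.81 + 0.03·0.1 + 0.24·0.09
      = 0.0243 + 0.003 + 0.0216 = 0.0489

P(L) ≈ 0.0489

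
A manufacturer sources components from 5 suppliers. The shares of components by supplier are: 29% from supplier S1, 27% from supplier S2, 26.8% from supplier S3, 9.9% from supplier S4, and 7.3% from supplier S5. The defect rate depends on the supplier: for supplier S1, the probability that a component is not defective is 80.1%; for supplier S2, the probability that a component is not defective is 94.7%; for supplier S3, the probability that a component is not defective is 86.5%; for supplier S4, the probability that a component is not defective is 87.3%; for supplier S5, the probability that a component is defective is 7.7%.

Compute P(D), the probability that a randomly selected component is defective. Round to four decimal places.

P(D|S1) = 1 − 0.801 = 0.199.
P(D|S2) = 1 − 0.947 = 0.053.
P(D|S3) = 1 − 0.865 = 0.135.
P(D|S4) = 1 − 0.873 = 0.127.
P(D) = P(D|S1)·P(S1) + P(D|S2)·P(S2) + P(D|S3)·P(S3) + P(D|S4)·P(S4) + P(D|S5)·P(S5)
      = 0.199·0.29 + 0.053·0.27 + 0.135·0.268 + 0.127·0.099 + 0.077·0.073
      = 0.05771 + 0.01431 + 0.03618 + 0.012573 + 0.005621 = 0.126394

0.1264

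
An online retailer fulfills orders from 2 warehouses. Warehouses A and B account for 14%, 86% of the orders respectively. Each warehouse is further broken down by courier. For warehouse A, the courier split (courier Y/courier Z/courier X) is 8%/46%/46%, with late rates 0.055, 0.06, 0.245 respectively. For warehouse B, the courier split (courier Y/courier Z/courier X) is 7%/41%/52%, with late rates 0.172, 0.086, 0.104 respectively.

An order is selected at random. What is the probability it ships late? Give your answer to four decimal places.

P(L) ≈ 0.1074

P(L|A) = 0.08·0.055 + 0.46·0.06 + 0.46·0.245 = 0.0044 + 0.0276 + 0.1127 = 0.1447
P(L|B) = 0.07·0.172 + 0.41·0.086 + 0.52·0.104 = 0.01204 + 0.03526 + 0.05408 = 0.10138
By total probability over the outer partition,
P(L) = 0.14·0.1447 + 0.86·0.10138
      = 0.020258 + 0.0871868 = 0.1074448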